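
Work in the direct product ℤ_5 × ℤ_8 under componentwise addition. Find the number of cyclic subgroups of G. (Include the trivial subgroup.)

8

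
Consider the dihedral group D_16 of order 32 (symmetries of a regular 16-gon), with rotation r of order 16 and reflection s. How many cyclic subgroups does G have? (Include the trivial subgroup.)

21

Group the elements of G by the cyclic subgroup they generate; each cyclic subgroup of order d accounts for φ(d) elements.
Cyclic subgroups by order — order 1: 1; order 2: 17; order 4: 1; order 8: 1; order 16: 1.
Total: 21.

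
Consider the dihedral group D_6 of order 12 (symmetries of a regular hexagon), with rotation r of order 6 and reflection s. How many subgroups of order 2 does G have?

|G| = 12 and 2 | 12, so subgroups of order 2 are possible by Lagrange.
The subgroups of order 2 are: {e, r^2s}; {e, r^3}; {e, r^3s}; {e, r^4s}; … (7 in all).
So G has 7 subgroups of order 2.

7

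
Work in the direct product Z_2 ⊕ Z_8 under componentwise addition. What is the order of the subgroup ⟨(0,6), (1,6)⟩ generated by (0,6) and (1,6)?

|⟨(0,6)⟩| = 4 and |⟨(1,6)⟩| = 4, so |H| is a multiple of lcm(4, 4) = 4 and divides |G| = 16.
Closing under the operation: H = {(0,0), (0,2), (0,4), (0,6), (1,0), (1,2), (1,4), (1,6)}, so |H| = 8.

8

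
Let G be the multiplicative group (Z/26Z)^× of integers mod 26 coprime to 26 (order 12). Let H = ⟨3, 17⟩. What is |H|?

|⟨3⟩| = 3 and |⟨17⟩| = 6, so |H| is a multiple of lcm(3, 6) = 6 and divides |G| = 12.
Closing under the operation: H = {1, 3, 9, 17, 23, 25}, so |H| = 6.

6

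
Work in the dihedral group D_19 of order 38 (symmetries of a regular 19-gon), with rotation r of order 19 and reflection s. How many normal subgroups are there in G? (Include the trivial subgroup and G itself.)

G has 22 subgroups. Checking conjugation-invariance by order — order 1: 1/1 normal; order 2: 0/19 normal; order 19: 1/1 normal; order 38: 1/1 normal.
Total normal subgroups: 3.

3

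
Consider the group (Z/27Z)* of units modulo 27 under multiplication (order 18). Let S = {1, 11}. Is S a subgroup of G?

No

11 ∈ S but its inverse 5 ∉ S, so S is not a subgroup.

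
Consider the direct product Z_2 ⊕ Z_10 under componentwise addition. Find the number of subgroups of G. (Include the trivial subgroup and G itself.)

|G| = 20, so by Lagrange every subgroup order divides 20. Divisors: 1, 2, 4, 5, 10, 20.
Subgroups by order — order 1: 1; order 2: 3; order 4: 1; order 5: 1; order 10: 3; order 20: 1.
Total: 1 + 3 + 1 + 1 + 3 + 1 = 10.

10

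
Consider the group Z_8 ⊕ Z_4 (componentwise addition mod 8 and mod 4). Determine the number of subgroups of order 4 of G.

|G| = 32 and 4 | 32, so subgroups of order 4 are possible by Lagrange.
The subgroups of order 4 are: {(0,0), (0,1), (0,2), (0,3)}; {(0,0), (0,2), (4,0), (4,2)}; {(0,0), (0,2), (4,1), (4,3)}; {(0,0), (2,0), (4,0), (6,0)}; … (7 in all).
So G has 7 subgroups of order 4.

7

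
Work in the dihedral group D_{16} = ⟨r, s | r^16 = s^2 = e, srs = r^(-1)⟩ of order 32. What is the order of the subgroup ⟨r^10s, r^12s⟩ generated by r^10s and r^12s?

16

|⟨r^10s⟩| = 2 and |⟨r^12s⟩| = 2, so |H| is a multiple of lcm(2, 2) = 2 and divides |G| = 32.
Closing under the operation: H = {e, r^2, r^4, r^6, r^8, r^10, r^12, r^14, s, r^2s, r^4s, r^6s, r^8s, r^10s, r^12s, r^14s}, so |H| = 16.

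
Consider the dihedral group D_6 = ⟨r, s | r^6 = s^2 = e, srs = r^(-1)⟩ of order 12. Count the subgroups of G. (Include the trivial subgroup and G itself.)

16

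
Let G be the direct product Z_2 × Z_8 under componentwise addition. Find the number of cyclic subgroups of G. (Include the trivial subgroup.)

Each element a generates a cyclic subgroup ⟨a⟩; distinct elements may generate the same one (a cyclic group of order d has φ(d) generators).
Cyclic subgroups by order — order 1: 1; order 2: 3; order 4: 2; order 8: 2.
Total: 8.

8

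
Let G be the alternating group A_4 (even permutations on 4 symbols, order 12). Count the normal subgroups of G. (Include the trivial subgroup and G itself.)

3

G has 10 subgroups. Checking conjugation-invariance by order — order 1: 1/1 normal; order 2: 0/3 normal; order 3: 0/4 normal; order 4: 1/1 normal; order 12: 1/1 normal.
Total normal subgroups: 3.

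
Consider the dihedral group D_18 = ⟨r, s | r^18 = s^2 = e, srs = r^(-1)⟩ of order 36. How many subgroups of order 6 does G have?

7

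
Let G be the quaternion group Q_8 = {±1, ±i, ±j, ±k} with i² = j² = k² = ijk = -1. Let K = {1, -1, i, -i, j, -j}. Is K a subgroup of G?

|K| = 6 does not divide |G| = 8, so by Lagrange K is not a subgroup.

No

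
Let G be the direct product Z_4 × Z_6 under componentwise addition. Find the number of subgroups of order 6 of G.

3

|G| = 24 and 6 | 24, so subgroups of order 6 are possible by Lagrange.
The subgroups of order 6 are: {(0,0), (0,1), (0,2), (0,3), (0,4), (0,5)}; {(0,0), (0,2), (0,4), (2,0), (2,2), (2,4)}; {(0,0), (0,2), (0,4), (2,1), (2,3), (2,5)}.
So G has 3 subgroups of order 6.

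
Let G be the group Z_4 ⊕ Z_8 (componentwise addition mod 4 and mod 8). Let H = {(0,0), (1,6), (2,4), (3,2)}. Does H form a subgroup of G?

Yes

|H| = 4 divides |G| = 32, consistent with Lagrange.
H contains the identity, every element's inverse is in H, and H is closed under +: it is a subgroup.
In fact H = ⟨(1,6)⟩.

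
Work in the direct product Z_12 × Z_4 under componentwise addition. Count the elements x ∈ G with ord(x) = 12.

24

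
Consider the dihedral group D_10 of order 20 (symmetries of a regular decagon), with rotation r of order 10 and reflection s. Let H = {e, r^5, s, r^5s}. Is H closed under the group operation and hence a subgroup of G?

|H| = 4 divides |G| = 20, consistent with Lagrange.
H contains the identity, every element's inverse is in H, and H is closed under ·: it is a subgroup.

Yes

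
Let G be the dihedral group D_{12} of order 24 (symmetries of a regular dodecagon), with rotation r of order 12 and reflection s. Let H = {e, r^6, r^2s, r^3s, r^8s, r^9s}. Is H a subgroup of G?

Closure fails: r^2s · r^3s = r^11 ∉ H. So H is not a subgroup.

No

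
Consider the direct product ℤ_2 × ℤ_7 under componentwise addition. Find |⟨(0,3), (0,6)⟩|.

7

|⟨(0,3)⟩| = 7 and |⟨(0,6)⟩| = 7, so |H| is a multiple of lcm(7, 7) = 7 and divides |G| = 14.
Closing under the operation: H = {(0,0), (0,1), (0,2), (0,3), (0,4), (0,5), (0,6)}, so |H| = 7.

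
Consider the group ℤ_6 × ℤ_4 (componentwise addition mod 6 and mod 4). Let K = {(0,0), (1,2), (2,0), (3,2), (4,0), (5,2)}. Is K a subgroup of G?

Yes

|K| = 6 divides |G| = 24, consistent with Lagrange.
K contains the identity, every element's inverse is in K, and K is closed under +: it is a subgroup.
In fact K = ⟨(1,2)⟩.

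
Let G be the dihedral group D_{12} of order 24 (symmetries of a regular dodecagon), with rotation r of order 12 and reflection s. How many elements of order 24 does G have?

No element of G has order 24 (even though 24 | 24).

0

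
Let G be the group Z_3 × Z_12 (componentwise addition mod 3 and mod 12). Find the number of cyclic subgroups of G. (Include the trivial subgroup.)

15

Group the elements of G by the cyclic subgroup they generate; each cyclic subgroup of order d accounts for φ(d) elements.
Cyclic subgroups by order — order 1: 1; order 2: 1; order 3: 4; order 4: 1; order 6: 4; order 12: 4.
Total: 15.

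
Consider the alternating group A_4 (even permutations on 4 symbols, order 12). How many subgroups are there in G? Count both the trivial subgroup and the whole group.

10

|G| = 12, so by Lagrange every subgroup order divides 12. Divisors: 1, 2, 3, 4, 6, 12.
Subgroups by order — order 1: 1; order 2: 3; order 3: 4; order 4: 1; order 6: 0; order 12: 1.
Total: 1 + 3 + 4 + 1 + 0 + 1 = 10.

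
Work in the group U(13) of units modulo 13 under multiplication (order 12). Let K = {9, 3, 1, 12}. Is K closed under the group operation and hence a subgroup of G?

Closure fails: 3 · 12 = 10 ∉ K. So K is not a subgroup.

No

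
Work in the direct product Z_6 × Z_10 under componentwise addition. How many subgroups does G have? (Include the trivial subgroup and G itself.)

20

|G| = 60, so by Lagrange every subgroup order divides 60. Divisors: 1, 2, 3, 4, 5, 6, 10, 12, 15, 20, 30, 60.
Subgroups by order — order 1: 1; order 2: 3; order 3: 1; order 4: 1; order 5: 1; order 6: 3; order 10: 3; order 12: 1; order 15: 1; order 20: 1; order 30: 3; order 60: 1.
Total: 1 + 3 + 1 + 1 + 1 + 3 + 3 + 1 + 1 + 1 + 3 + 1 = 20.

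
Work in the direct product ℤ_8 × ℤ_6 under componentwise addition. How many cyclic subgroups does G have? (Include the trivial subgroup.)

16

Each element a generates a cyclic subgroup ⟨a⟩; distinct elements may generate the same one (a cyclic group of order d has φ(d) generators).
Cyclic subgroups by order — order 1: 1; order 2: 3; order 3: 1; order 4: 2; order 6: 3; order 8: 2; order 12: 2; order 24: 2.
Total: 16.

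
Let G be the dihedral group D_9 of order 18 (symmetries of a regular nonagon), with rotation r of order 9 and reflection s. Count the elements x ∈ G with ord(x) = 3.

2

The elements of order 3 are: r^3, r^6.
That's 2.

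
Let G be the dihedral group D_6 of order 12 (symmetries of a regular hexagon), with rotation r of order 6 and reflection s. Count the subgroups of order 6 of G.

3

|G| = 12 and 6 | 12, so subgroups of order 6 are possible by Lagrange.
The subgroups of order 6 are: {e, r, r^2, r^3, r^4, r^5}; {e, r^2, r^4, s, r^2s, r^4s}; {e, r^2, r^4, rs, r^3s, r^5s}.
So G has 3 subgroups of order 6.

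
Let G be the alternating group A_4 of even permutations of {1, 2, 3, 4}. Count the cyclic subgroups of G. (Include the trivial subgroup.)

Group the elements of G by the cyclic subgroup they generate; each cyclic subgroup of order d accounts for φ(d) elements.
Cyclic subgroups by order — order 1: 1; order 2: 3; order 3: 4.
Total: 8.

8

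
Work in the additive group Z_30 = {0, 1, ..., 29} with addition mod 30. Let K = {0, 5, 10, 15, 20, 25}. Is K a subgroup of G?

|K| = 6 divides |G| = 30, consistent with Lagrange.
K contains the identity, every element's inverse is in K, and K is closed under +: it is a subgroup.
In fact K = ⟨5⟩.

Yes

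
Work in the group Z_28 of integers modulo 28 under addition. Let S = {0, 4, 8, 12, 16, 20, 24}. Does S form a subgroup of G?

Yes

|S| = 7 divides |G| = 28, consistent with Lagrange.
S contains the identity, every element's inverse is in S, and S is closed under +: it is a subgroup.
In fact S = ⟨16⟩.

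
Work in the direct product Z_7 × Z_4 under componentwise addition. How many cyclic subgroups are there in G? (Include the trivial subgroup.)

6

A cyclic subgroup of order d is generated by each of its φ(d) elements of order d, so the cyclic subgroups of order d number (#elements of order d)/φ(d).
Cyclic subgroups by order — order 1: 1; order 2: 1; order 4: 1; order 7: 1; order 14: 1; order 28: 1.
Total: 6.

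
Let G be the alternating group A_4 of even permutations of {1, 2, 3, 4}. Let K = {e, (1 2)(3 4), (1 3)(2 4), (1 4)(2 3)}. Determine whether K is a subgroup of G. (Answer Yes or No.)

|K| = 4 divides |G| = 12, consistent with Lagrange.
K contains the identity, every element's inverse is in K, and K is closed under ∘: it is a subgroup.

Yes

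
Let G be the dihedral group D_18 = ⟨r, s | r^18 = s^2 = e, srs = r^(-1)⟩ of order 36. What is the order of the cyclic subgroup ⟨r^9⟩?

Computing powers of r^9: the smallest k with (r^9)^k = e is k = 2.

2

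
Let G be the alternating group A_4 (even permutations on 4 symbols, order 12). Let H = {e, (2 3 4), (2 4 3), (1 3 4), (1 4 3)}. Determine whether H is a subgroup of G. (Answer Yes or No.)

No

|H| = 5 does not divide |G| = 12, so by Lagrange H is not a subgroup.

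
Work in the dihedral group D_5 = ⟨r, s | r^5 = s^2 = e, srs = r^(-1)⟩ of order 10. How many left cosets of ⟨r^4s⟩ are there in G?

5

|⟨r^4s⟩| = 2 and |G| = 10.
By Lagrange, [G : H] = |G|/|H| = 10/2 = 5.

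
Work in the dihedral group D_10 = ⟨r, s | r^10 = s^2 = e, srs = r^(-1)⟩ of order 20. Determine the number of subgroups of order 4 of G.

5

|G| = 20 and 4 | 20, so subgroups of order 4 are possible by Lagrange.
The subgroups of order 4 are: {e, r^5, r^2s, r^7s}; {e, r^5, r^3s, r^8s}; {e, r^5, r^4s, r^9s}; {e, r^5, s, r^5s}; … (5 in all).
So G has 5 subgroups of order 4.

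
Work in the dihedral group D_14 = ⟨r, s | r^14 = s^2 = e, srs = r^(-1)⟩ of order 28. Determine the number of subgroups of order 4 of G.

|G| = 28 and 4 | 28, so subgroups of order 4 are possible by Lagrange.
The subgroups of order 4 are: {e, r^7, r^3s, r^10s}; {e, r^7, r^4s, r^11s}; {e, r^7, r^5s, r^12s}; {e, r^7, r^6s, r^13s}; … (7 in all).
So G has 7 subgroups of order 4.

7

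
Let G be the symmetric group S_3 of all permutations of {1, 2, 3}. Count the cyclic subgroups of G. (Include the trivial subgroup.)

Each element a generates a cyclic subgroup ⟨a⟩; distinct elements may generate the same one (a cyclic group of order d has φ(d) generators).
Cyclic subgroups by order — order 1: 1; order 2: 3; order 3: 1.
Total: 5.

5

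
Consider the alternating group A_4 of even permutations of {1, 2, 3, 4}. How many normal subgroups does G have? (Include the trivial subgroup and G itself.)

3

G has 10 subgroups. Checking conjugation-invariance by order — order 1: 1/1 normal; order 2: 0/3 normal; order 3: 0/4 normal; order 4: 1/1 normal; order 12: 1/1 normal.
Total normal subgroups: 3.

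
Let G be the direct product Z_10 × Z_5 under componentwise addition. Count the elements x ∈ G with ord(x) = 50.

0

An element (a,b) has order lcm(ord(a), ord(b)); count pairs with lcm equal to 50.
Enumerating gives 0 such elements.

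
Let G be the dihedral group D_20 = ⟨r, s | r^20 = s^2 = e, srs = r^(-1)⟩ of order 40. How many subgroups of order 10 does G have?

5

|G| = 40 and 10 | 40, so subgroups of order 10 are possible by Lagrange.
The subgroups of order 10 are: {e, r^2, r^4, r^6, r^8, r^10, r^12, r^14, r^16, r^18}; {e, r^4, r^8, r^12, r^16, r^2s, r^6s, r^10s, r^14s, r^18s}; {e, r^4, r^8, r^12, r^16, r^3s, r^7s, r^11s, r^15s, r^19s}; {e, r^4, r^8, r^12, r^16, s, r^4s, r^8s, r^12s, r^16s}; … (5 in all).
So G has 5 subgroups of order 10.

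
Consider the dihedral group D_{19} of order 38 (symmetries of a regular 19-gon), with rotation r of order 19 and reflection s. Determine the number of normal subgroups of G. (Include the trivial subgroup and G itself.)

3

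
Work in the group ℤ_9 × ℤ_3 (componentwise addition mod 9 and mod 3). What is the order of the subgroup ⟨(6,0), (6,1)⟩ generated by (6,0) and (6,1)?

9

|⟨(6,0)⟩| = 3 and |⟨(6,1)⟩| = 3, so |H| is a multiple of lcm(3, 3) = 3 and divides |G| = 27.
Closing under the operation: H = {(0,0), (0,1), (0,2), (3,0), (3,1), (3,2), (6,0), (6,1), (6,2)}, so |H| = 9.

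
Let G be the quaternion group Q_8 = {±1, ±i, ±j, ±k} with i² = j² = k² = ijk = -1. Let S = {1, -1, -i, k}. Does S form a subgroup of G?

-i ∈ S but its inverse i ∉ S, so S is not a subgroup.

No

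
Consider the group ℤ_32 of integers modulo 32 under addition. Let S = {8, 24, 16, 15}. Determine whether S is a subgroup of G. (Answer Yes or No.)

No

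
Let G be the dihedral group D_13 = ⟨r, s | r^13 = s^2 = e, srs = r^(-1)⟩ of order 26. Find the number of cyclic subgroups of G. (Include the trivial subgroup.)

Each element a generates a cyclic subgroup ⟨a⟩; distinct elements may generate the same one (a cyclic group of order d has φ(d) generators).
Cyclic subgroups by order — order 1: 1; order 2: 13; order 13: 1.
Total: 15.

15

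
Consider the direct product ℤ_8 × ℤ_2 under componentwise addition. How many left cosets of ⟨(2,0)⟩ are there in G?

4

|⟨(2,0)⟩| = 4 and |G| = 16.
By Lagrange, [G : H] = |G|/|H| = 16/4 = 4.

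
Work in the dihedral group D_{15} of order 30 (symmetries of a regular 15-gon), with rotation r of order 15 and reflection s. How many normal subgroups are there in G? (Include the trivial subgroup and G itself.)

5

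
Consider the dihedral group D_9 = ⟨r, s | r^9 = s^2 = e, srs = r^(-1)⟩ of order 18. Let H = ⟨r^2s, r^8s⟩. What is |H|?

|⟨r^2s⟩| = 2 and |⟨r^8s⟩| = 2, so |H| is a multiple of lcm(2, 2) = 2 and divides |G| = 18.
Closing under the operation: H = {e, r^3, r^6, r^2s, r^5s, r^8s}, so |H| = 6.

6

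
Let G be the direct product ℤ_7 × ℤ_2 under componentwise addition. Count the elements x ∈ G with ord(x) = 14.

An element (a,b) has order lcm(ord(a), ord(b)); count pairs with lcm equal to 14.
Enumerating gives 6 such elements.

6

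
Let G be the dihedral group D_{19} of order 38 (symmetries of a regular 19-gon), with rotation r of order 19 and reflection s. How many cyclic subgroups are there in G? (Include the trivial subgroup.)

21

Each element a generates a cyclic subgroup ⟨a⟩; distinct elements may generate the same one (a cyclic group of order d has φ(d) generators).
Cyclic subgroups by order — order 1: 1; order 2: 19; order 19: 1.
Total: 21.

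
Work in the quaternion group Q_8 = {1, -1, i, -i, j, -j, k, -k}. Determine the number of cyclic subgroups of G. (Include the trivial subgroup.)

5

Each element a generates a cyclic subgroup ⟨a⟩; distinct elements may generate the same one (a cyclic group of order d has φ(d) generators).
Cyclic subgroups by order — order 1: 1; order 2: 1; order 4: 3.
Total: 5.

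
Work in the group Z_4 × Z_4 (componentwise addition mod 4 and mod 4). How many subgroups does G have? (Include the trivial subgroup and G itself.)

15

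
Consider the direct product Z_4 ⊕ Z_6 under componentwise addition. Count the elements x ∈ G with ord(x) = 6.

An element (a,b) has order lcm(ord(a), ord(b)); count pairs with lcm equal to 6.
Enumerating gives 6 such elements.

6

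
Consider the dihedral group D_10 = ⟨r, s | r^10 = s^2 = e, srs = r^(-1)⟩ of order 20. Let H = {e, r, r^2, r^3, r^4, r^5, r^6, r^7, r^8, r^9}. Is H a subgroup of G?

Yes

|H| = 10 divides |G| = 20, consistent with Lagrange.
H contains the identity, every element's inverse is in H, and H is closed under ·: it is a subgroup.
In fact H = ⟨r^9⟩.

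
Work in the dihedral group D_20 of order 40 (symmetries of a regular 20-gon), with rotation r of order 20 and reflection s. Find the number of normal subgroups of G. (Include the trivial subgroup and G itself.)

G has 48 subgroups. Checking conjugation-invariance by order — order 1: 1/1 normal; order 2: 1/21 normal; order 4: 1/11 normal; order 5: 1/1 normal; order 8: 0/5 normal; order 10: 1/5 normal; order 20: 3/3 normal; order 40: 1/1 normal.
Total normal subgroups: 9.

9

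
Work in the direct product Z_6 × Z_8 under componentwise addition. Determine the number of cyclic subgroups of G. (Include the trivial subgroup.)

Each element a generates a cyclic subgroup ⟨a⟩; distinct elements may generate the same one (a cyclic group of order d has φ(d) generators).
Cyclic subgroups by order — order 1: 1; order 2: 3; order 3: 1; order 4: 2; order 6: 3; order 8: 2; order 12: 2; order 24: 2.
Total: 16.

16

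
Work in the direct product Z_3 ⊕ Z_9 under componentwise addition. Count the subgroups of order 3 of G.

4

|G| = 27 and 3 | 27, so subgroups of order 3 are possible by Lagrange.
The subgroups of order 3 are: {(0,0), (0,3), (0,6)}; {(0,0), (1,0), (2,0)}; {(0,0), (1,3), (2,6)}; {(0,0), (1,6), (2,3)}.
So G has 4 subgroups of order 3.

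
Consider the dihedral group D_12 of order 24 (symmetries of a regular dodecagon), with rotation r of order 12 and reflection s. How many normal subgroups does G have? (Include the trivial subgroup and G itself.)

G has 34 subgroups. Checking conjugation-invariance by order — order 1: 1/1 normal; order 2: 1/13 normal; order 3: 1/1 normal; order 4: 1/7 normal; order 6: 1/5 normal; order 8: 0/3 normal; order 12: 3/3 normal; order 24: 1/1 normal.
Total normal subgroups: 9.

9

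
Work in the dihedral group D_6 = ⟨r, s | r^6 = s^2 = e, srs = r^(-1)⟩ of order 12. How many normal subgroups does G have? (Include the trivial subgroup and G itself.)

7

G has 16 subgroups. Checking conjugation-invariance by order — order 1: 1/1 normal; order 2: 1/7 normal; order 3: 1/1 normal; order 4: 0/3 normal; order 6: 3/3 normal; order 12: 1/1 normal.
Total normal subgroups: 7.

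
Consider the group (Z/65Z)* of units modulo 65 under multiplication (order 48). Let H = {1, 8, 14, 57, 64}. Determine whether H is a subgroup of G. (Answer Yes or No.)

No

|H| = 5 does not divide |G| = 48, so by Lagrange H is not a subgroup.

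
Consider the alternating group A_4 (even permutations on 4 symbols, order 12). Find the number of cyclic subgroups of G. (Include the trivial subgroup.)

8

Each element a generates a cyclic subgroup ⟨a⟩; distinct elements may generate the same one (a cyclic group of order d has φ(d) generators).
Cyclic subgroups by order — order 1: 1; order 2: 3; order 3: 4.
Total: 8.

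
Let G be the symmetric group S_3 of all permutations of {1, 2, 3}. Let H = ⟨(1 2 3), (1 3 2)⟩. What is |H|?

3

|⟨(1 2 3)⟩| = 3 and |⟨(1 3 2)⟩| = 3, so |H| is a multiple of lcm(3, 3) = 3 and divides |G| = 6.
Closing under the operation: H = {e, (1 2 3), (1 3 2)}, so |H| = 3.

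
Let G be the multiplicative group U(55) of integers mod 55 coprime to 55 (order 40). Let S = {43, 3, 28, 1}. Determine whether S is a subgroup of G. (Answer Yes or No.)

No

43 ∈ S but its inverse 32 ∉ S, so S is not a subgroup.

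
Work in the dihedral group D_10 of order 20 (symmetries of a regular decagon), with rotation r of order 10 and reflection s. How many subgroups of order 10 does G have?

3

|G| = 20 and 10 | 20, so subgroups of order 10 are possible by Lagrange.
The subgroups of order 10 are: {e, r, r^2, r^3, r^4, r^5, r^6, r^7, r^8, r^9}; {e, r^2, r^4, r^6, r^8, s, r^2s, r^4s, r^6s, r^8s}; {e, r^2, r^4, r^6, r^8, rs, r^3s, r^5s, r^7s, r^9s}.
So G has 3 subgroups of order 10.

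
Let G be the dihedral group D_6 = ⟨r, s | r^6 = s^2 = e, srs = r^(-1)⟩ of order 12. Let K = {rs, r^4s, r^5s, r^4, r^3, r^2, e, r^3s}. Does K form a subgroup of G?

No

|K| = 8 does not divide |G| = 12, so by Lagrange K is not a subgroup.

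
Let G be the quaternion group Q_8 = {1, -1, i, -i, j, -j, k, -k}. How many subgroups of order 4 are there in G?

|G| = 8 and 4 | 8, so subgroups of order 4 are possible by Lagrange.
The subgroups of order 4 are: {1, -1, i, -i}; {1, -1, j, -j}; {1, -1, k, -k}.
So G has 3 subgroups of order 4.

3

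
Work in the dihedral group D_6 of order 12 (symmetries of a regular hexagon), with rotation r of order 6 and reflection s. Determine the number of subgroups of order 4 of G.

|G| = 12 and 4 | 12, so subgroups of order 4 are possible by Lagrange.
The subgroups of order 4 are: {e, r^3, r^2s, r^5s}; {e, r^3, s, r^3s}; {e, r^3, rs, r^4s}.
So G has 3 subgroups of order 4.

3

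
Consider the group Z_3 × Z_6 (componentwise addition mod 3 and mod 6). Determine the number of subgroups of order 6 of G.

4

|G| = 18 and 6 | 18, so subgroups of order 6 are possible by Lagrange.
The subgroups of order 6 are: {(0,0), (0,1), (0,2), (0,3), (0,4), (0,5)}; {(0,0), (0,3), (1,0), (1,3), (2,0), (2,3)}; {(0,0), (0,3), (1,1), (1,4), (2,2), (2,5)}; {(0,0), (0,3), (1,2), (1,5), (2,1), (2,4)}.
So G has 4 subgroups of order 6.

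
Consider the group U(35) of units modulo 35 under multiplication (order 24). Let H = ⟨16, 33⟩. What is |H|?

|⟨16⟩| = 3 and |⟨33⟩| = 12, so |H| is a multiple of lcm(3, 12) = 12 and divides |G| = 24.
Closing under the operation: H = {1, 3, 4, 9, 11, 12, 13, 16, 17, 27, 29, 33}, so |H| = 12.

12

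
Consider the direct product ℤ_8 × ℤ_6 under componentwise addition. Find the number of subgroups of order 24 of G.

3

|G| = 48 and 24 | 48, so subgroups of order 24 are possible by Lagrange.
The subgroups of order 24 are: {(0,0), (0,1), (0,2), (0,3), (0,4), (0,5), (2,0), (2,1), (2,2), (2,3), (2,4), (2,5), (4,0), (4,1), (4,2), (4,3), (4,4), (4,5), (6,0), (6,1), (6,2), (6,3), (6,4), (6,5)}; {(0,0), (0,2), (0,4), (1,0), (1,2), (1,4), (2,0), (2,2), (2,4), (3,0), (3,2), (3,4), (4,0), (4,2), (4,4), (5,0), (5,2), (5,4), (6,0), (6,2), (6,4), (7,0), (7,2), (7,4)}; {(0,0), (0,2), (0,4), (1,1), (1,3), (1,5), (2,0), (2,2), (2,4), (3,1), (3,3), (3,5), (4,0), (4,2), (4,4), (5,1), (5,3), (5,5), (6,0), (6,2), (6,4), (7,1), (7,3), (7,5)}.
So G has 3 subgroups of order 24.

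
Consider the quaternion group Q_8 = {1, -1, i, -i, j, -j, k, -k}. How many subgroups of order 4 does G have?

|G| = 8 and 4 | 8, so subgroups of order 4 are possible by Lagrange.
The subgroups of order 4 are: {1, -1, i, -i}; {1, -1, j, -j}; {1, -1, k, -k}.
So G has 3 subgroups of order 4.

3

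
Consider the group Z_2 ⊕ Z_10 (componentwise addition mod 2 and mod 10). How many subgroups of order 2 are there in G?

3

|G| = 20 and 2 | 20, so subgroups of order 2 are possible by Lagrange.
The subgroups of order 2 are: {(0,0), (0,5)}; {(0,0), (1,0)}; {(0,0), (1,5)}.
So G has 3 subgroups of order 2.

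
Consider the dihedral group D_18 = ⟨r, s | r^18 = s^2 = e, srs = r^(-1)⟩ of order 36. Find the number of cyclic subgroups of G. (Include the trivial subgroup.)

A cyclic subgroup of order d is generated by each of its φ(d) elements of order d, so the cyclic subgroups of order d number (#elements of order d)/φ(d).
Cyclic subgroups by order — order 1: 1; order 2: 19; order 3: 1; order 6: 1; order 9: 1; order 18: 1.
Total: 24.

24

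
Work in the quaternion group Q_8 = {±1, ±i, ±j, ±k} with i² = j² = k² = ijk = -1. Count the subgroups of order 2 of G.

|G| = 8 and 2 | 8, so subgroups of order 2 are possible by Lagrange.
The subgroups of order 2 are: {1, -1}.
So G has 1 subgroup of order 2.

1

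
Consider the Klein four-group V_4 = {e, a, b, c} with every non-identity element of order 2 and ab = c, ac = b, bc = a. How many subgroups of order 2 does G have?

3

|G| = 4 and 2 | 4, so subgroups of order 2 are possible by Lagrange.
The subgroups of order 2 are: {e, a}; {e, b}; {e, c}.
So G has 3 subgroups of order 2.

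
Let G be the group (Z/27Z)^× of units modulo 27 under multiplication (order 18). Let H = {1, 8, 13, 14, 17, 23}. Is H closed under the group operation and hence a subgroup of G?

23 ∈ H but its inverse 20 ∉ H, so H is not a subgroup.

No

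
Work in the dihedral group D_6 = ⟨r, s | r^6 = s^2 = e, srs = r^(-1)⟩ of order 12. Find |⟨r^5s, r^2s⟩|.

|⟨r^5s⟩| = 2 and |⟨r^2s⟩| = 2, so |H| is a multiple of lcm(2, 2) = 2 and divides |G| = 12.
Closing under the operation: H = {e, r^3, r^2s, r^5s}, so |H| = 4.

4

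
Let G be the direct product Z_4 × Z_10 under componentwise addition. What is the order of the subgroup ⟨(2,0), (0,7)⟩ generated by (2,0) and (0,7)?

20

|⟨(2,0)⟩| = 2 and |⟨(0,7)⟩| = 10, so |H| is a multiple of lcm(2, 10) = 10 and divides |G| = 40.
Closing under the operation: H = {(0,0), (0,1), (0,2), (0,3), (0,4), (0,5), (0,6), (0,7), (0,8), (0,9), (2,0), (2,1), (2,2), (2,3), (2,4), (2,5), (2,6), (2,7), (2,8), (2,9)}, so |H| = 20.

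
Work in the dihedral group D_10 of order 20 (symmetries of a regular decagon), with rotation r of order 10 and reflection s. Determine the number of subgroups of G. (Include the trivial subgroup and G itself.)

22

|G| = 20, so by Lagrange every subgroup order divides 20. Divisors: 1, 2, 4, 5, 10, 20.
Subgroups by order — order 1: 1; order 2: 11; order 4: 5; order 5: 1; order 10: 3; order 20: 1.
Total: 1 + 11 + 5 + 1 + 3 + 1 = 22.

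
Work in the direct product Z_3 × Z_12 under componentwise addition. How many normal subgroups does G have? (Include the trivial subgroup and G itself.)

18

G is abelian, so every subgroup is normal.
G has 18 subgroups in total, hence 18 normal subgroups.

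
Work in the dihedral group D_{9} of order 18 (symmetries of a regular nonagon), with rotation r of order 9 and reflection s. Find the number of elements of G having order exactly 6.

No element of G has order 6 (even though 6 | 18).

0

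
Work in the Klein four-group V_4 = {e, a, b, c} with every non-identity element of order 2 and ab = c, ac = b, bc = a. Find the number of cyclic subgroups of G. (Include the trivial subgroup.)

Group the elements of G by the cyclic subgroup they generate; each cyclic subgroup of order d accounts for φ(d) elements.
Cyclic subgroups by order — order 1: 1; order 2: 3.
Total: 4.

4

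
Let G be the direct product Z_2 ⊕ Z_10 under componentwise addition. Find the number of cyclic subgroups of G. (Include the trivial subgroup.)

8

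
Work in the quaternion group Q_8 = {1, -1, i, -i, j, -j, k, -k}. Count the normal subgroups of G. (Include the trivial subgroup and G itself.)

6

G has 6 subgroups. Checking conjugation-invariance by order — order 1: 1/1 normal; order 2: 1/1 normal; order 4: 3/3 normal; order 8: 1/1 normal.
Total normal subgroups: 6.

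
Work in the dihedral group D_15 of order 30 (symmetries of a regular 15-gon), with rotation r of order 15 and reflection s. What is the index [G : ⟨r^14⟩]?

|⟨r^14⟩| = 15 and |G| = 30.
By Lagrange, [G : H] = |G|/|H| = 30/15 = 2.

2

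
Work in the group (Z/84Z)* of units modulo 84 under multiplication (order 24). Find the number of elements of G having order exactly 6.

Enumerating element orders in G gives 14 elements of order 6.

14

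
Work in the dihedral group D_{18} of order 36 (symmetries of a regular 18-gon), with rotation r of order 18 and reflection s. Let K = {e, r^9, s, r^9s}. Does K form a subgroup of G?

Yes

|K| = 4 divides |G| = 36, consistent with Lagrange.
K contains the identity, every element's inverse is in K, and K is closed under ·: it is a subgroup.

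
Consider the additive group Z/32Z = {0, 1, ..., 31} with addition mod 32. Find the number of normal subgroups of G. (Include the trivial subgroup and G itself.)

G is abelian, so every subgroup is normal.
G has 6 subgroups in total, hence 6 normal subgroups.

6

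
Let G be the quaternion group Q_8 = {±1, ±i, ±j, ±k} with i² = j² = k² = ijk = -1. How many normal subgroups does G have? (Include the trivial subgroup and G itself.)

G has 6 subgroups. Checking conjugation-invariance by order — order 1: 1/1 normal; order 2: 1/1 normal; order 4: 3/3 normal; order 8: 1/1 normal.
Total normal subgroups: 6.

6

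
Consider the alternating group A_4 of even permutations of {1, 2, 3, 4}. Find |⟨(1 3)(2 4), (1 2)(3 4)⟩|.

4

|⟨(1 3)(2 4)⟩| = 2 and |⟨(1 2)(3 4)⟩| = 2, so |H| is a multiple of lcm(2, 2) = 2 and divides |G| = 12.
Closing under the operation: H = {e, (1 2)(3 4), (1 3)(2 4), (1 4)(2 3)}, so |H| = 4.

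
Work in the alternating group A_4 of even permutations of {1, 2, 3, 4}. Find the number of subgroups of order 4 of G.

1

|G| = 12 and 4 | 12, so subgroups of order 4 are possible by Lagrange.
The subgroups of order 4 are: {e, (1 2)(3 4), (1 3)(2 4), (1 4)(2 3)}.
So G has 1 subgroup of order 4.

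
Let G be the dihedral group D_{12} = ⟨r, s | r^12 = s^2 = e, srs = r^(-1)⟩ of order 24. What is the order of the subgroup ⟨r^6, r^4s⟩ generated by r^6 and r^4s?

4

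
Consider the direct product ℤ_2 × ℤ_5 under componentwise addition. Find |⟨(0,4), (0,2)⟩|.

|⟨(0,4)⟩| = 5 and |⟨(0,2)⟩| = 5, so |H| is a multiple of lcm(5, 5) = 5 and divides |G| = 10.
Closing under the operation: H = {(0,0), (0,1), (0,2), (0,3), (0,4)}, so |H| = 5.

5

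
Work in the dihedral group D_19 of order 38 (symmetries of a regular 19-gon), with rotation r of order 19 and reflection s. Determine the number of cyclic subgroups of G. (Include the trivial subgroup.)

21

Each element a generates a cyclic subgroup ⟨a⟩; distinct elements may generate the same one (a cyclic group of order d has φ(d) generators).
Cyclic subgroups by order — order 1: 1; order 2: 19; order 19: 1.
Total: 21.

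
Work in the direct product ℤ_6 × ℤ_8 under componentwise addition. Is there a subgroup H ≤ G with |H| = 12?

12 | 48. A subgroup of order 12 is {(0,0), (0,2), (0,4), (0,6), (2,0), (2,2), (2,4), (2,6), (4,0), (4,2), (4,4), (4,6)}.

Yes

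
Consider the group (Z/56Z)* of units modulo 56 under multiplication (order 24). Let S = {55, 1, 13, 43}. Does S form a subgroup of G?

|S| = 4 divides |G| = 24, consistent with Lagrange.
S contains the identity, every element's inverse is in S, and S is closed under ·: it is a subgroup.

Yes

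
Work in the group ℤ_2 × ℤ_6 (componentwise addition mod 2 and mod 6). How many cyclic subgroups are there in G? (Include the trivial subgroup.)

8

A cyclic subgroup of order d is generated by each of its φ(d) elements of order d, so the cyclic subgroups of order d number (#elements of order d)/φ(d).
Cyclic subgroups by order — order 1: 1; order 2: 3; order 3: 1; order 6: 3.
Total: 8.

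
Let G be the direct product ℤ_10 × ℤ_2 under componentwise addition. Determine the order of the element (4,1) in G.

10

The order of (4,1) in Z_10 × Z_2 is lcm(ord(4) in Z_10, ord(1) in Z_2).
ord(4) = 5 and ord(1) = 2, so |⟨(4,1)⟩| = lcm(5, 2) = 10.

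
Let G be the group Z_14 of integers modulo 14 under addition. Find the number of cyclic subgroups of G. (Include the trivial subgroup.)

Group the elements of G by the cyclic subgroup they generate; each cyclic subgroup of order d accounts for φ(d) elements.
Cyclic subgroups by order — order 1: 1; order 2: 1; order 7: 1; order 14: 1.
Total: 4.

4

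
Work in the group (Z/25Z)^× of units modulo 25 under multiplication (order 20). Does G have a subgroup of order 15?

15 does not divide |G| = 20, so by Lagrange no subgroup of order 15 exists.

No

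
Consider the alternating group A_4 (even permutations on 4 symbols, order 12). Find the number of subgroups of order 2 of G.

3

|G| = 12 and 2 | 12, so subgroups of order 2 are possible by Lagrange.
The subgroups of order 2 are: {e, (1 2)(3 4)}; {e, (1 3)(2 4)}; {e, (1 4)(2 3)}.
So G has 3 subgroups of order 2.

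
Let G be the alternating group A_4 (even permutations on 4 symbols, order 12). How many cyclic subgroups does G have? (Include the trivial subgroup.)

Group the elements of G by the cyclic subgroup they generate; each cyclic subgroup of order d accounts for φ(d) elements.
Cyclic subgroups by order — order 1: 1; order 2: 3; order 3: 4.
Total: 8.

8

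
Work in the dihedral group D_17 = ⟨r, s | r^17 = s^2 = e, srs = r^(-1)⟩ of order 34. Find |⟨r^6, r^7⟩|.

17

|⟨r^6⟩| = 17 and |⟨r^7⟩| = 17, so |H| is a multiple of lcm(17, 17) = 17 and divides |G| = 34.
Closing under the operation: H = {e, r, r^2, r^3, r^4, r^5, r^6, r^7, r^8, r^9, r^10, r^11, r^12, r^13, r^14, r^15, r^16}, so |H| = 17.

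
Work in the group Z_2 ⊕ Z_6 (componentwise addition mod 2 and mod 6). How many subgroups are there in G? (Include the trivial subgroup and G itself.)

|G| = 12, so by Lagrange every subgroup order divides 12. Divisors: 1, 2, 3, 4, 6, 12.
Subgroups by order — order 1: 1; order 2: 3; order 3: 1; order 4: 1; order 6: 3; order 12: 1.
Total: 1 + 3 + 1 + 1 + 3 + 1 = 10.

10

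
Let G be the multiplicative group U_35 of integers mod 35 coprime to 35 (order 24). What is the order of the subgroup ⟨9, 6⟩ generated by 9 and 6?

|⟨9⟩| = 6 and |⟨6⟩| = 2, so |H| is a multiple of lcm(6, 2) = 6 and divides |G| = 24.
Closing under the operation: H = {1, 4, 6, 9, 11, 16, 19, 24, 26, 29, 31, 34}, so |H| = 12.

12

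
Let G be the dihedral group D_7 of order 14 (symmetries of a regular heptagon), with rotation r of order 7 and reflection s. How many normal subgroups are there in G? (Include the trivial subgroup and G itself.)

3

G has 10 subgroups. Checking conjugation-invariance by order — order 1: 1/1 normal; order 2: 0/7 normal; order 7: 1/1 normal; order 14: 1/1 normal.
Total normal subgroups: 3.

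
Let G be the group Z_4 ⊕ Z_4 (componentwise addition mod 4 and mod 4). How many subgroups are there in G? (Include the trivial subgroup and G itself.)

|G| = 16, so by Lagrange every subgroup order divides 16. Divisors: 1, 2, 4, 8, 16.
Subgroups by order — order 1: 1; order 2: 3; order 4: 7; order 8: 3; order 16: 1.
Total: 1 + 3 + 7 + 3 + 1 = 15.

15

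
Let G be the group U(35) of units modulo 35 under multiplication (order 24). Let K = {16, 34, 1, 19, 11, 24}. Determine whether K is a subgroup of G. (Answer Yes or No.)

Yes

|K| = 6 divides |G| = 24, consistent with Lagrange.
K contains the identity, every element's inverse is in K, and K is closed under ·: it is a subgroup.
In fact K = ⟨19⟩.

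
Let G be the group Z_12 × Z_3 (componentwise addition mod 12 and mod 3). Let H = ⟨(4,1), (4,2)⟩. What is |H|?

9

|⟨(4,1)⟩| = 3 and |⟨(4,2)⟩| = 3, so |H| is a multiple of lcm(3, 3) = 3 and divides |G| = 36.
Closing under the operation: H = {(0,0), (0,1), (0,2), (4,0), (4,1), (4,2), (8,0), (8,1), (8,2)}, so |H| = 9.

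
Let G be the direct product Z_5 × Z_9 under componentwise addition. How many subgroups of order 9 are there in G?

1

|G| = 45 and 9 | 45, so subgroups of order 9 are possible by Lagrange.
The subgroups of order 9 are: {(0,0), (0,1), (0,2), (0,3), (0,4), (0,5), (0,6), (0,7), (0,8)}.
So G has 1 subgroup of order 9.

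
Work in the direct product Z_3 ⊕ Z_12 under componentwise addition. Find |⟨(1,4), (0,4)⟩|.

9

|⟨(1,4)⟩| = 3 and |⟨(0,4)⟩| = 3, so |H| is a multiple of lcm(3, 3) = 3 and divides |G| = 36.
Closing under the operation: H = {(0,0), (0,4), (0,8), (1,0), (1,4), (1,8), (2,0), (2,4), (2,8)}, so |H| = 9.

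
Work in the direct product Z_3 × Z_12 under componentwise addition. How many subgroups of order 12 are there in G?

4

|G| = 36 and 12 | 36, so subgroups of order 12 are possible by Lagrange.
The subgroups of order 12 are: {(0,0), (0,1), (0,2), (0,3), (0,4), (0,5), (0,6), (0,7), (0,8), (0,9), (0,10), (0,11)}; {(0,0), (0,3), (0,6), (0,9), (1,0), (1,3), (1,6), (1,9), (2,0), (2,3), (2,6), (2,9)}; {(0,0), (0,3), (0,6), (0,9), (1,1), (1,4), (1,7), (1,10), (2,2), (2,5), (2,8), (2,11)}; {(0,0), (0,3), (0,6), (0,9), (1,2), (1,5), (1,8), (1,11), (2,1), (2,4), (2,7), (2,10)}.
So G has 4 subgroups of order 12.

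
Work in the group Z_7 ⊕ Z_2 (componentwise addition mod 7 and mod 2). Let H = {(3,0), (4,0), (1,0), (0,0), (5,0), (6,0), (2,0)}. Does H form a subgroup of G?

|H| = 7 divides |G| = 14, consistent with Lagrange.
H contains the identity, every element's inverse is in H, and H is closed under +: it is a subgroup.
In fact H = ⟨(4,0)⟩.

Yes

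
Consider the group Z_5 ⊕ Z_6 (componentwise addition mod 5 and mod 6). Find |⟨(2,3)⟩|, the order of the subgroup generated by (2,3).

The order of (2,3) in Z_5 × Z_6 is lcm(ord(2) in Z_5, ord(3) in Z_6).
ord(2) = 5 and ord(3) = 2, so |⟨(2,3)⟩| = lcm(5, 2) = 10.

10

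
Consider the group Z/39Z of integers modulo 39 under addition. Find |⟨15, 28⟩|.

39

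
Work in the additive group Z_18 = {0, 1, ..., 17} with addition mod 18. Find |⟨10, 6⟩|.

9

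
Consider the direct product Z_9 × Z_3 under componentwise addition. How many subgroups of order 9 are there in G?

4

|G| = 27 and 9 | 27, so subgroups of order 9 are possible by Lagrange.
The subgroups of order 9 are: {(0,0), (0,1), (0,2), (3,0), (3,1), (3,2), (6,0), (6,1), (6,2)}; {(0,0), (1,0), (2,0), (3,0), (4,0), (5,0), (6,0), (7,0), (8,0)}; {(0,0), (1,1), (2,2), (3,0), (4,1), (5,2), (6,0), (7,1), (8,2)}; {(0,0), (1,2), (2,1), (3,0), (4,2), (5,1), (6,0), (7,2), (8,1)}.
So G has 4 subgroups of order 9.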